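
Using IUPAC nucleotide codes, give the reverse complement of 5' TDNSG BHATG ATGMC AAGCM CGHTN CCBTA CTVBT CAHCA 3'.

Standard pairs A↔T, G↔C; ambiguity codes pair M↔K, S↔S, B↔V, D↔H, N↔N. Complement (AHNSCVDTACTACKGTTCGKGCDANGGVATGABVAGTDGT), then reverse for 5'→3'.

5'-TGDTGAVBAGTAVGGNADCGKGCTTGKCATCATDVCSNHA-3'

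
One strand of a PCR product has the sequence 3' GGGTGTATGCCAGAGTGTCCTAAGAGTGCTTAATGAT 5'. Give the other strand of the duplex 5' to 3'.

The strand is given 3'→5', so its complement runs 5'→3' in the same left-to-right order: pair each base A↔T, G↔C.

5'-CCCACATACGGTCTCACAGGATTCTCACGAATTACTA-3'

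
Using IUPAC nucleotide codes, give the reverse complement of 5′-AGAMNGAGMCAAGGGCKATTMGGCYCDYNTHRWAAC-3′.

5'-GTTWYDANRHGRGCCKAATMGCCCTTGKCTCNKTCT-3'

Standard pairs A↔T, G↔C; ambiguity codes pair R↔Y, M↔K, W↔W, D↔H, N↔N. Complement (TCTKNCTCKGTTCCCGMTAAKCCGRGHRNADYWTTG), then reverse for 5'→3'.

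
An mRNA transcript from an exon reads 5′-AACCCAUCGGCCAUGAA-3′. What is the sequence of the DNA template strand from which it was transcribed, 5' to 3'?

5'-TTCATGGCCGATGGGTT-3'

Replace U with T to get the coding DNA strand: AACCCATCGGCCATGAA. The template strand is its reverse complement (complement TTGGGTAGCCGGTACTT, then reverse).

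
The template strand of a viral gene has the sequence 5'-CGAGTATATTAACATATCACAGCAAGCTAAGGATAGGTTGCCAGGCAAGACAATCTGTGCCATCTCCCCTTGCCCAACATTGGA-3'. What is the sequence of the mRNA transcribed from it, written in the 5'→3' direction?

5'-UCCAAUGUUGGGCAAGGGGAGAUGGCACAGAUUGUCUUGCCUGGCAACCUAUCCUUAGCUUGCUGUGAUAUGUUAAUAUACUCG-3'

The mRNA has the sequence of the coding strand (reverse complement of the template) with T→U. Reverse complement of CGAGTATATTAACATATCACAGCAAGCTAAGGATAGGTTGCCAGGCAAGACAATCTGTGCCATCTCCCCTTGCCCAACATTGGA is TCCAATGTTGGGCAAGGGGAGATGGCACAGATTGTCTTGCCTGGCAACCTATCCTTAGCTTGCTGTGATATGTTAATATACTCG; then T→U.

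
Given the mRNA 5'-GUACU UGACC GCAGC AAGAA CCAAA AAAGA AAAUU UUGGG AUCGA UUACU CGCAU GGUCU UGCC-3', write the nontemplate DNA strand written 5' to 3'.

5'-GTACTTGACCGCAGCAAGAACCAAAAAAGAAAATTTTGGGATCGATTACTCGCATGGTCTTGCC-3'

The coding DNA strand has the same 5'→3' sequence as the mRNA with U replaced by T.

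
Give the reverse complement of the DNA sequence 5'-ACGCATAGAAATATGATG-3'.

5'-CATCATATTTCTATGCGT-3'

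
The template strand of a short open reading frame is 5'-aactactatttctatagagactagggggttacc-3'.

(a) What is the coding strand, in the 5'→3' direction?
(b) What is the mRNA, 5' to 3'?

(a) 5'-GGTAACCCCCTAGTCTCTATAGAAATAGTAGTT-3'
(b) 5'-GGUAACCCCCUAGUCUCUAUAGAAAUAGUAGUU-3'

(a) The coding strand is the reverse complement of the template: complement TTGATGATAAAGATATCTCTGATCCCCCAATGG, then reverse.
(b) mRNA has the coding-strand sequence with T→U.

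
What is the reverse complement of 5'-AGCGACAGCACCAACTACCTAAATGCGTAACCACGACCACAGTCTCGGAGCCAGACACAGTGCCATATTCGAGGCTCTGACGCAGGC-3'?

5'-GCCTGCGTCAGAGCCTCGAATATGGCACTGTGTCTGGCTCCGAGACTGTGGTCGTGGTTACGCATTTAGGTAGTTGGTGCTGTCGCT-3'

Complement each base (A↔T, G↔C): TCGCTGTCGTGGTTGATGGATTTACGCATTGGTGCTGGTGTCAGAGCCTCGGTCTGTGTCACGGTATAAGCTCCGAGACTGCGTCCG. Then reverse.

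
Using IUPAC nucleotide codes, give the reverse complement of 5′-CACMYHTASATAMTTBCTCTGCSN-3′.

Standard pairs A↔T, G↔C; ambiguity codes pair Y↔R, M↔K, S↔S, B↔V, H↔D, N↔N. Complement (GTGKRDATSTATKAAVGAGACGSN), then reverse for 5'→3'.

5′-NSGCAGAGVAAKTATSTADRKGTG-3′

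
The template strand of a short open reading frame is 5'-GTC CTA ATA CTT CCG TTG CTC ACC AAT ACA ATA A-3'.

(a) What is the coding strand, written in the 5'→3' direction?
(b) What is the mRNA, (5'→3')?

(a) The coding strand is the reverse complement of the template: complement CAGGATTATGAAGGCAACGAGTGGTTATGTTATT, then reverse.
(b) mRNA has the coding-strand sequence with T→U.

(a) 5′-TTATTGTATTGGTGAGCAACGGAAGTATTAGGAC-3′
(b) 5'-UUAUUGUAUUGGUGAGCAACGGAAGUAUUAGGAC-3'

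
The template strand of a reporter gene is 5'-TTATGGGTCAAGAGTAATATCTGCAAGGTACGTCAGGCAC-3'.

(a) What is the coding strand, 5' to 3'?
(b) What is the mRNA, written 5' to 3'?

(a) The coding strand is the reverse complement of the template: complement AATACCCAGTTCTCATTATAGACGTTCCATGCAGTCCGTG, then reverse.
(b) mRNA has the coding-strand sequence with T→U.

(a) 5'-GTGCCTGACGTACCTTGCAGATATTACTCTTGACCCATAA-3'
(b) 5'-GUGCCUGACGUACCUUGCAGAUAUUACUCUUGACCCAUAA-3'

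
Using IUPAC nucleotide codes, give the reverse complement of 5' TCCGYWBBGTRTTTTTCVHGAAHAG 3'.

5′-CTDTTCDBGAAAAAYACVVWRCGGA-3′

Standard pairs A↔T, G↔C; ambiguity codes pair R↔Y, W↔W, B↔V, H↔D. Complement (AGGCRWVVCAYAAAAAGBDCTTDTC), then reverse for 5'→3'.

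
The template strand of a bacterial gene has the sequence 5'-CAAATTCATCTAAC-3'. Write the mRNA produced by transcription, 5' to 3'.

5'-GUUAGAUGAAUUUG-3'

The mRNA has the sequence of the coding strand (reverse complement of the template) with T→U. Reverse complement of CAAATTCATCTAAC is GTTAGATGAATTTG; then T→U.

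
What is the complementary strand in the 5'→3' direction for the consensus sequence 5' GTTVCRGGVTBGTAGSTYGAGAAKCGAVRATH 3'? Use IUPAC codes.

Standard pairs A↔T, G↔C; ambiguity codes pair R↔Y, K↔M, S↔S, B↔V, H↔D. Complement (CAABGYCCBAVCATCSARCTCTTMGCTBYTAD), then reverse for 5'→3'.

5'-DATYBTCGMTTCTCRASCTACVABCCYGBAAC-3'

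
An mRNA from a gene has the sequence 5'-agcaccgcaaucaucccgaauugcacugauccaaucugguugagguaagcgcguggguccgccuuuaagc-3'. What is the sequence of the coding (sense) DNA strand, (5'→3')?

5'-AGCACCGCAATCATCCCGAATTGCACTGATCCAATCTGGTTGAGGTAAGCGCGTGGGTCCGCCTTTAAGC-3'

The coding DNA strand has the same 5'→3' sequence as the mRNA with U replaced by T.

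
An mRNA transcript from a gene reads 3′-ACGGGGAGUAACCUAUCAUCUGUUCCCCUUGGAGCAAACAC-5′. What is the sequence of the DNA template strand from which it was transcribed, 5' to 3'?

Written 5'→3' the mRNA is CACAAACGAGGUUCCCCUUGUCUACUAUCCAAUGAGGGGCA, so the coding DNA strand is CACAAACGAGGTTCCCCTTGTCTACTATCCAATGAGGGGCA. The template is its reverse complement.

5′-TGCCCCTCATTGGATAGTAGACAAGGGGAACCTCGTTTGTG-3′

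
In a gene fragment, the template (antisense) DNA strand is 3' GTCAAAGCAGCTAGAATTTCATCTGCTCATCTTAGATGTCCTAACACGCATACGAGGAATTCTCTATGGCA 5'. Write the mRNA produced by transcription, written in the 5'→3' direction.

Reading the template 3'→5' as shown, RNA polymerase pairs each base (A→U, T→A, G↔C) to build mRNA 5'→3' directly.

5′-CAGUUUCGUCGAUCUUAAAGUAGACGAGUAGAAUCUACAGGAUUGUGCGUAUGCUCCUUAAGAGAUACCGU-3′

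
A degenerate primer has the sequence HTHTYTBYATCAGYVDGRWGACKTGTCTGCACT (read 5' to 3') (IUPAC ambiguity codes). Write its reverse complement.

Standard pairs A↔T, G↔C; ambiguity codes pair R↔Y, K↔M, W↔W, B↔V, D↔H. Complement (DADARAVRTAGTCRBHCYWCTGMACAGACGTGA), then reverse for 5'→3'.

5'-AGTGCAGACAMGTCWYCHBRCTGATRVARADAD-3'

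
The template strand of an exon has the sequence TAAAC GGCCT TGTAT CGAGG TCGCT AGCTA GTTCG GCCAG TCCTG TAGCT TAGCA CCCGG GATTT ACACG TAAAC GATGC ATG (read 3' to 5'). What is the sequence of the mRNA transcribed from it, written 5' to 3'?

Reading the template 3'→5' as shown, RNA polymerase pairs each base (A→U, T→A, G↔C) to build mRNA 5'→3' directly.

5'-AUUUGCCGGAACAUAGCUCCAGCGAUCGAUCAAGCCGGUCAGGACAUCGAAUCGUGGGCCCUAAAUGUGCAUUUGCUACGUAC-3'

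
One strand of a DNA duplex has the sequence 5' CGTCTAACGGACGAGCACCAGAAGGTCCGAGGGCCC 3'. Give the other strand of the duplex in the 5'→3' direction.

5'-GGGCCCTCGGACCTTCTGGTGCTCGTCCGTTAGACG-3'

Pairing A↔T and G↔C gives GCAGATTGCCTGCTCGTGGTCTTCCAGGCTCCCGGG, running 3'→5'. Reverse for the 5'→3' convention.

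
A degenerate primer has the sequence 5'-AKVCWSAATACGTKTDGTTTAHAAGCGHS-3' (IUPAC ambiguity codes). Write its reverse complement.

5'-SDCGCTTDTAAACHAMACGTATTSWGBMT-3'

Standard pairs A↔T, G↔C; ambiguity codes pair K↔M, W↔W, S↔S, D↔H, V↔B. Complement (TMBGWSTTATGCAMAHCAAATDTTCGCDS), then reverse for 5'→3'.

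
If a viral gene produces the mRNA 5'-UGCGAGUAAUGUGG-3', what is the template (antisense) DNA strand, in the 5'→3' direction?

5'-CCACATTACTCGCA-3'

Replace U with T to get the coding DNA strand: TGCGAGTAATGTGG. The template strand is its reverse complement (complement ACGCTCATTACACC, then reverse).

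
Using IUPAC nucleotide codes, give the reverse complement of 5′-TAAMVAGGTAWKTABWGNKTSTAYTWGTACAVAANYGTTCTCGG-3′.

Standard pairs A↔T, G↔C; ambiguity codes pair Y↔R, M↔K, W↔W, S↔S, B↔V, N↔N. Complement (ATTKBTCCATWMATVWCNMASATRAWCATGTBTTNRCAAGAGCC), then reverse for 5'→3'.

5′-CCGAGAACRNTTBTGTACWARTASAMNCWVTAMWTACCTBKTTA-3′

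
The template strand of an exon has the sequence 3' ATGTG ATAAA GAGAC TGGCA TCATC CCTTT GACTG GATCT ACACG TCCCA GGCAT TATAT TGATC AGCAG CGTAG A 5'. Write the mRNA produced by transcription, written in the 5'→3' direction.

5′-UACACUAUUUCUCUGACCGUAGUAGGGAAACUGACCUAGAUGUGCAGGGUCCGUAAUAUAACUAGUCGUCGCAUCU-3′

Reading the template 3'→5' as shown, RNA polymerase pairs each base (A→U, T→A, G↔C) to build mRNA 5'→3' directly.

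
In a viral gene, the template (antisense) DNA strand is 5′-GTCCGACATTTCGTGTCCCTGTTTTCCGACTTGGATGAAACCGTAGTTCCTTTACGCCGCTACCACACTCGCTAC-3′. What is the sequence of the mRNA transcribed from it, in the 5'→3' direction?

5'-GUAGCGAGUGUGGUAGCGGCGUAAAGGAACUACGGUUUCAUCCAAGUCGGAAAACAGGGACACGAAAUGUCGGAC-3'

The mRNA has the sequence of the coding strand (reverse complement of the template) with T→U. Reverse complement of GTCCGACATTTCGTGTCCCTGTTTTCCGACTTGGATGAAACCGTAGTTCCTTTACGCCGCTACCACACTCGCTAC is GTAGCGAGTGTGGTAGCGGCGTAAAGGAACTACGGTTTCATCCAAGTCGGAAAACAGGGACACGAAATGTCGGAC; then T→U.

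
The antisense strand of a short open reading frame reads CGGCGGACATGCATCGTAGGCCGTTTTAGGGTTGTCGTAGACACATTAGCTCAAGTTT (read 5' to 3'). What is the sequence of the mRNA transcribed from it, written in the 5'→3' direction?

5'-AAACUUGAGCUAAUGUGUCUACGACAACCCUAAAACGGCCUACGAUGCAUGUCCGCCG-3'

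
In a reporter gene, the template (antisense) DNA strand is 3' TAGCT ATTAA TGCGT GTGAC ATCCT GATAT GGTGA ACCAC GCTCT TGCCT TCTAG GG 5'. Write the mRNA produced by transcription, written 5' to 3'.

Reading the template 3'→5' as shown, RNA polymerase pairs each base (A→U, T→A, G↔C) to build mRNA 5'→3' directly.

5'-AUCGAUAAUUACGCACACUGUAGGACUAUACCACUUGGUGCGAGAACGGAAGAUCCC-3'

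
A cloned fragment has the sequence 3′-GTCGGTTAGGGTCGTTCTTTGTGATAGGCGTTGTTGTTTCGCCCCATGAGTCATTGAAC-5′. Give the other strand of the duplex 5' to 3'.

The strand is given 3'→5', so its complement runs 5'→3' in the same left-to-right order: pair each base A↔T, G↔C.

5'-CAGCCAATCCCAGCAAGAAACACTATCCGCAACAACAAAGCGGGGTACTCAGTAACTTG-3'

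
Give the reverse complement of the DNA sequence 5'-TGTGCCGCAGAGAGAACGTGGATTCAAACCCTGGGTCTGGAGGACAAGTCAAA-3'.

5'-TTTGACTTGTCCTCCAGACCCAGGGTTTGAATCCACGTTCTCTCTGCGGCACA-3'

Reading the sequence 3'→5' and pairing each base (A↔T, G↔C) gives the reverse complement directly.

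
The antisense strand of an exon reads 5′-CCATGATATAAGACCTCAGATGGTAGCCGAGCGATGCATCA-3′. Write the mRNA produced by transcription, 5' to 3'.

The mRNA has the sequence of the coding strand (reverse complement of the template) with T→U. Reverse complement of CCATGATATAAGACCTCAGATGGTAGCCGAGCGATGCATCA is TGATGCATCGCTCGGCTACCATCTGAGGTCTTATATCATGG; then T→U.

5'-UGAUGCAUCGCUCGGCUACCAUCUGAGGUCUUAUAUCAUGG-3'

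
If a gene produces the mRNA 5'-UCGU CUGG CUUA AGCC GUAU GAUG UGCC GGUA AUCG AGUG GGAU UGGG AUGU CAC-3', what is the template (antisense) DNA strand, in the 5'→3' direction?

Replace U with T to get the coding DNA strand: TCGTCTGGCTTAAGCCGTATGATGTGCCGGTAATCGAGTGGGATTGGGATGTCAC. The template strand is its reverse complement (complement AGCAGACCGAATTCGGCATACTACACGGCCATTAGCTCACCCTAACCCTACAGTG, then reverse).

5'-GTGACATCCCAATCCCACTCGATTACCGGCACATCATACGGCTTAAGCCAGACGA-3'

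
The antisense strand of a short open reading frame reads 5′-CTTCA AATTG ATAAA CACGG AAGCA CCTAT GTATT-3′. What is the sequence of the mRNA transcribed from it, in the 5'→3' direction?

5'-AAUACAUAGGUGCUUCCGUGUUUAUCAAUUUGAAG-3'

The mRNA has the sequence of the coding strand (reverse complement of the template) with T→U. Reverse complement of CTTCAAATTGATAAACACGGAAGCACCTATGTATT is AATACATAGGTGCTTCCGTGTTTATCAATTTGAAG; then T→U.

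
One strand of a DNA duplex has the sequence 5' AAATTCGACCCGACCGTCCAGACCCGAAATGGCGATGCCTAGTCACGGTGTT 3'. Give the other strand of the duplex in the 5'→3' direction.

The complement of AAATTCGACCCGACCGTCCAGACCCGAAATGGCGATGCCTAGTCACGGTGTT is TTTAAGCTGGGCTGGCAGGTCTGGGCTTTACCGCTACGGATCAGTGCCACAA (A↔T, G↔C). DNA strands are antiparallel, so the complementary strand runs 3'→5'; reversing gives the 5'→3' form.

5'-AACACCGTGACTAGGCATCGCCATTTCGGGTCTGGACGGTCGGGTCGAATTT-3'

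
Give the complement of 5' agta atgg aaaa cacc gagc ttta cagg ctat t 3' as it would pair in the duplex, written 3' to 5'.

3'-TCATTACCTTTTGTGGCTCGAAATGTCCGATAA-5'

Base-pairing A↔T, G↔C gives the complement. The complementary strand is antiparallel, so paired with a 5'→3' strand it runs 3'→5'.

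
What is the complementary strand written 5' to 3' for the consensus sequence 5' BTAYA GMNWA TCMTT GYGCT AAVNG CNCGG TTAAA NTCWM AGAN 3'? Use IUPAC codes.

5'-NTCTKWGANTTTAACCGNGCNBTTAGCRCAAKGATWNKCTRTAV-3'

Standard pairs A↔T, G↔C; ambiguity codes pair Y↔R, M↔K, W↔W, B↔V, N↔N. Complement (VATRTCKNWTAGKAACRCGATTBNCGNGCCAATTTNAGWKTCTN), then reverse for 5'→3'.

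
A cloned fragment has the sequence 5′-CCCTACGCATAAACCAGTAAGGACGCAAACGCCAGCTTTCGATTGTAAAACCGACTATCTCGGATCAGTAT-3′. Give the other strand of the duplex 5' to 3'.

5′-ATACTGATCCGAGATAGTCGGTTTTACAATCGAAAGCTGGCGTTTGCGTCCTTACTGGTTTATGCGTAGGG-3′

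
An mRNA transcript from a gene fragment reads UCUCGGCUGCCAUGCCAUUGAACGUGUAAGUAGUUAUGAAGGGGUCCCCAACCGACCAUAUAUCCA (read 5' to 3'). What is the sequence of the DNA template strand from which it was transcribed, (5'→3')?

5'-TGGATATATGGTCGGTTGGGGACCCCTTCATAACTACTTACACGTTCAATGGCATGGCAGCCGAGA-3'

Replace U with T to get the coding DNA strand: TCTCGGCTGCCATGCCATTGAACGTGTAAGTAGTTATGAAGGGGTCCCCAACCGACCATATATCCA. The template strand is its reverse complement (complement AGAGCCGACGGTACGGTAACTTGCACATTCATCAATACTTCCCCAGGGGTTGGCTGGTATATAGGT, then reverse).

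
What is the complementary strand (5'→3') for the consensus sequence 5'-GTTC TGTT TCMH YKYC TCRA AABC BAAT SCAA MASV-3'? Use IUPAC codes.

5'-BSTKTTGSATTVGVTTTYGAGRMRDKGAAACAGAAC-3'

Standard pairs A↔T, G↔C; ambiguity codes pair R↔Y, M↔K, S↔S, B↔V, H↔D. Complement (CAAGACAAAGKDRMRGAGYTTTVGVTTASGTTKTSB), then reverse for 5'→3'.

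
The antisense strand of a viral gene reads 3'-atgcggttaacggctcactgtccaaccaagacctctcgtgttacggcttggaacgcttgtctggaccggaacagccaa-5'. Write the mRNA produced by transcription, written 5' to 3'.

5′-UACGCCAAUUGCCGAGUGACAGGUUGGUUCUGGAGAGCACAAUGCCGAACCUUGCGAACAGACCUGGCCUUGUCGGUU-3′

Reading the template 3'→5' as shown, RNA polymerase pairs each base (A→U, T→A, G↔C) to build mRNA 5'→3' directly.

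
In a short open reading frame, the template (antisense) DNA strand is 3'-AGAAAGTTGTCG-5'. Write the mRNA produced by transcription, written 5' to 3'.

5'-UCUUUCAACAGC-3'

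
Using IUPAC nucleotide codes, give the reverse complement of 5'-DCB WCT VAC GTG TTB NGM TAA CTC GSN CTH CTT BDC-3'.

5'-GHVAAGDAGNSCGAGTTAKCNVAACACGTBAGWVGH-3'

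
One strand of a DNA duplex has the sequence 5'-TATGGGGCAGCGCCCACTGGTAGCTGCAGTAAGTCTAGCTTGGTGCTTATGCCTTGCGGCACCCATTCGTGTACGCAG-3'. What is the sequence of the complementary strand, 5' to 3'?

Pairing A↔T and G↔C gives ATACCCCGTCGCGGGTGACCATCGACGTCATTCAGATCGAACCACGAATACGGAACGCCGTGGGTAAGCACATGCGTC, running 3'→5'. Reverse for the 5'→3' convention.

5'-CTGCGTACACGAATGGGTGCCGCAAGGCATAAGCACCAAGCTAGACTTACTGCAGCTACCAGTGGGCGCTGCCCCATA-3'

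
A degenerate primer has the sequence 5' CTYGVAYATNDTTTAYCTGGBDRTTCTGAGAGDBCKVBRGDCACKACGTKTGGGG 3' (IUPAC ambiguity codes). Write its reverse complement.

5'-CCCCAMACGTMGTGHCYVBMGVHCTCTCAGAAYHVCCAGRTAAAHNATRTBCRAG-3'

Standard pairs A↔T, G↔C; ambiguity codes pair R↔Y, K↔M, B↔V, D↔H, N↔N. Complement (GARCBTRTANHAAATRGACCVHYAAGACTCTCHVGMBVYCHGTGMTGCAMACCCC), then reverse for 5'→3'.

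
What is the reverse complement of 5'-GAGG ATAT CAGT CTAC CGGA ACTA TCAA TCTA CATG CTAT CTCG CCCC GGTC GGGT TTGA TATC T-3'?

5'-AGATATCAAACCCGACCGGGGCGAGATAGCATGTAGATTGATAGTTCCGGTAGACTGATATCCTC-3'

Reading the sequence 3'→5' and pairing each base (A↔T, G↔C) gives the reverse complement directly.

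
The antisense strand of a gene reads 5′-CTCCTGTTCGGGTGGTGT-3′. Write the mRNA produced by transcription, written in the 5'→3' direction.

5'-ACACCACCCGAACAGGAG-3'

RNA polymerase reads the template 3'→5' and synthesizes mRNA 5'→3' by base-pairing (A→U, T→A, G↔C). The complement of the template is GAGGACAAGCCCACCACA; antiparallel, so 5'→3' the coding strand is ACACCACCCGAACAGGAG. Replace T with U for the mRNA.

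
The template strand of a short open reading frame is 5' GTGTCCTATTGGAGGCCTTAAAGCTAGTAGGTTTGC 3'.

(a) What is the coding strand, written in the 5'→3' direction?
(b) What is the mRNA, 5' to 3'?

(a) 5'-GCAAACCTACTAGCTTTAAGGCCTCCAATAGGACAC-3'
(b) 5'-GCAAACCUACUAGCUUUAAGGCCUCCAAUAGGACAC-3'

(a) The coding strand is the reverse complement of the template: complement CACAGGATAACCTCCGGAATTTCGATCATCCAAACG, then reverse.
(b) mRNA has the coding-strand sequence with T→U.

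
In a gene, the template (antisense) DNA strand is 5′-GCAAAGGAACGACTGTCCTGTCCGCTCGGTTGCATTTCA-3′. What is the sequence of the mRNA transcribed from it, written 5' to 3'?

RNA polymerase reads the template 3'→5' and synthesizes mRNA 5'→3' by base-pairing (A→U, T→A, G↔C). The complement of the template is CGTTTCCTTGCTGACAGGACAGGCGAGCCAACGTAAAGT; antiparallel, so 5'→3' the coding strand is TGAAATGCAACCGAGCGGACAGGACAGTCGTTCCTTTGC. Replace T with U for the mRNA.

5'-UGAAAUGCAACCGAGCGGACAGGACAGUCGUUCCUUUGC-3'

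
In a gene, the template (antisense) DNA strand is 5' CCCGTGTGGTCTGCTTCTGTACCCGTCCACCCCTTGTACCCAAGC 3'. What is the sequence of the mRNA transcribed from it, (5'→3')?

RNA polymerase reads the template 3'→5' and synthesizes mRNA 5'→3' by base-pairing (A→U, T→A, G↔C). The complement of the template is GGGCACACCAGACGAAGACATGGGCAGGTGGGGAACATGGGTTCG; antiparallel, so 5'→3' the coding strand is GCTTGGGTACAAGGGGTGGACGGGTACAGAAGCAGACCACACGGG. Replace T with U for the mRNA.

5'-GCUUGGGUACAAGGGGUGGACGGGUACAGAAGCAGACCACACGGG-3'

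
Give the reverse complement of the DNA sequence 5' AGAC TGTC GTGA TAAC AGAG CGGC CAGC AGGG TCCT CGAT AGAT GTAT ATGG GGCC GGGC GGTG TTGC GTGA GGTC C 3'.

Complement each base (A↔T, G↔C): TCTGACAGCACTATTGTCTCGCCGGTCGTCCCAGGAGCTATCTACATATACCCCGGCCCGCCACAACGCACTCCAGG. Then reverse.

5'-GGACCTCACGCAACACCGCCCGGCCCCATATACATCTATCGAGGACCCTGCTGGCCGCTCTGTTATCACGACAGTCT-3'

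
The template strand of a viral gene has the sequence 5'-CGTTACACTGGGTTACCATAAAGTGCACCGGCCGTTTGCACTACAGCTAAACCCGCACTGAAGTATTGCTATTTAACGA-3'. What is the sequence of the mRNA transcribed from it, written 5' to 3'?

The mRNA has the sequence of the coding strand (reverse complement of the template) with T→U. Reverse complement of CGTTACACTGGGTTACCATAAAGTGCACCGGCCGTTTGCACTACAGCTAAACCCGCACTGAAGTATTGCTATTTAACGA is TCGTTAAATAGCAATACTTCAGTGCGGGTTTAGCTGTAGTGCAAACGGCCGGTGCACTTTATGGTAACCCAGTGTAACG; then T→U.

5'-UCGUUAAAUAGCAAUACUUCAGUGCGGGUUUAGCUGUAGUGCAAACGGCCGGUGCACUUUAUGGUAACCCAGUGUAACG-3'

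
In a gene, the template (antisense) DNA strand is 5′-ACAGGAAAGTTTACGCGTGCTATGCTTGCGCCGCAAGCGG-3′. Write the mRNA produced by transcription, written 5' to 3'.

5′-CCGCUUGCGGCGCAAGCAUAGCACGCGUAAACUUUCCUGU-3′

The mRNA has the sequence of the coding strand (reverse complement of the template) with T→U. Reverse complement of ACAGGAAAGTTTACGCGTGCTATGCTTGCGCCGCAAGCGG is CCGCTTGCGGCGCAAGCATAGCACGCGTAAACTTTCCTGT; then T→U.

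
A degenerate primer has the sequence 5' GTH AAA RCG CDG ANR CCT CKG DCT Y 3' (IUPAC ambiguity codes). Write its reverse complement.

Standard pairs A↔T, G↔C; ambiguity codes pair R↔Y, K↔M, D↔H, N↔N. Complement (CADTTTYGCGHCTNYGGAGMCHGAR), then reverse for 5'→3'.

5'-RAGHCMGAGGYNTCHGCGYTTTDAC-3'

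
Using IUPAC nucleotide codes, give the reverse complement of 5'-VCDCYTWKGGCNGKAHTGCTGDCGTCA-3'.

5'-TGACGHCAGCADTMCNGCCMWARGHGB-3'

Standard pairs A↔T, G↔C; ambiguity codes pair Y↔R, K↔M, W↔W, D↔H, V↔B, N↔N. Complement (BGHGRAWMCCGNCMTDACGACHGCAGT), then reverse for 5'→3'.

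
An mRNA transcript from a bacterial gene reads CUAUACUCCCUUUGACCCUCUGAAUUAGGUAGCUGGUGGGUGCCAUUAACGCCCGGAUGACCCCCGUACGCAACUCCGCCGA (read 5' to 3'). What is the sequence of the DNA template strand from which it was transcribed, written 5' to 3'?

Replace U with T to get the coding DNA strand: CTATACTCCCTTTGACCCTCTGAATTAGGTAGCTGGTGGGTGCCATTAACGCCCGGATGACCCCCGTACGCAACTCCGCCGA. The template strand is its reverse complement (complement GATATGAGGGAAACTGGGAGACTTAATCCATCGACCACCCACGGTAATTGCGGGCCTACTGGGGGCATGCGTTGAGGCGGCT, then reverse).

5'-TCGGCGGAGTTGCGTACGGGGGTCATCCGGGCGTTAATGGCACCCACCAGCTACCTAATTCAGAGGGTCAAAGGGAGTATAG-3'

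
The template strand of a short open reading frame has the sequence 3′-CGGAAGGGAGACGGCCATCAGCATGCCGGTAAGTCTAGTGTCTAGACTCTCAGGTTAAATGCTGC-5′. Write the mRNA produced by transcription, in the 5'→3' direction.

Reading the template 3'→5' as shown, RNA polymerase pairs each base (A→U, T→A, G↔C) to build mRNA 5'→3' directly.

5'-GCCUUCCCUCUGCCGGUAGUCGUACGGCCAUUCAGAUCACAGAUCUGAGAGUCCAAUUUACGACG-3'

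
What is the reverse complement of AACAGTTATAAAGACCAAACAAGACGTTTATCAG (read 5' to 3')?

5′-CTGATAAACGTCTTGTTTGGTCTTTATAACTGTT-3′

Reading the sequence 3'→5' and pairing each base (A↔T, G↔C) gives the reverse complement directly.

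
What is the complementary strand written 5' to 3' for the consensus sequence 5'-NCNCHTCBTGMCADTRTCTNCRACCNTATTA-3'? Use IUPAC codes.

Standard pairs A↔T, G↔C; ambiguity codes pair R↔Y, M↔K, B↔V, D↔H, N↔N. Complement (NGNGDAGVACKGTHAYAGANGYTGGNATAAT), then reverse for 5'→3'.

5'-TAATANGGTYGNAGAYAHTGKCAVGADGNGN-3'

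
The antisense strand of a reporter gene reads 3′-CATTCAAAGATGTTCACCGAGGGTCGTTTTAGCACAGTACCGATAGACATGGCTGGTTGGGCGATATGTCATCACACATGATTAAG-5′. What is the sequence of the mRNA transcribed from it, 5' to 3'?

5′-GUAAGUUUCUACAAGUGGCUCCCAGCAAAAUCGUGUCAUGGCUAUCUGUACCGACCAACCCGCUAUACAGUAGUGUGUACUAAUUC-3′

Reading the template 3'→5' as shown, RNA polymerase pairs each base (A→U, T→A, G↔C) to build mRNA 5'→3' directly.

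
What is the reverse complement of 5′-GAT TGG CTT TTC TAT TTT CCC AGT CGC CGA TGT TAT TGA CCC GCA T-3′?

Reading the sequence 3'→5' and pairing each base (A↔T, G↔C) gives the reverse complement directly.

5'-ATGCGGGTCAATAACATCGGCGACTGGGAAAATAGAAAAGCCAATC-3'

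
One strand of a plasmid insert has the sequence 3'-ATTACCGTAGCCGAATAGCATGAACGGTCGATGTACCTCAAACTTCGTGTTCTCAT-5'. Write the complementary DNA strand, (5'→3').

5'-TAATGGCATCGGCTTATCGTACTTGCCAGCTACATGGAGTTTGAAGCACAAGAGTA-3'

The strand is given 3'→5', so its complement runs 5'→3' in the same left-to-right order: pair each base A↔T, G↔C.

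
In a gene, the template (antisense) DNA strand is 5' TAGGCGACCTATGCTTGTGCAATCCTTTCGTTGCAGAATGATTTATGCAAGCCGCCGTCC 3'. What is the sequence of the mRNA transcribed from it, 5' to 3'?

The mRNA has the sequence of the coding strand (reverse complement of the template) with T→U. Reverse complement of TAGGCGACCTATGCTTGTGCAATCCTTTCGTTGCAGAATGATTTATGCAAGCCGCCGTCC is GGACGGCGGCTTGCATAAATCATTCTGCAACGAAAGGATTGCACAAGCATAGGTCGCCTA; then T→U.

5'-GGACGGCGGCUUGCAUAAAUCAUUCUGCAACGAAAGGAUUGCACAAGCAUAGGUCGCCUA-3'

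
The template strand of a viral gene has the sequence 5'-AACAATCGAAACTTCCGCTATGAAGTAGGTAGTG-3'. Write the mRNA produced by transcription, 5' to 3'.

5′-CACUACCUACUUCAUAGCGGAAGUUUCGAUUGUU-3′

RNA polymerase reads the template 3'→5' and synthesizes mRNA 5'→3' by base-pairing (A→U, T→A, G↔C). The complement of the template is TTGTTAGCTTTGAAGGCGATACTTCATCCATCAC; antiparallel, so 5'→3' the coding strand is CACTACCTACTTCATAGCGGAAGTTTCGATTGTT. Replace T with U for the mRNA.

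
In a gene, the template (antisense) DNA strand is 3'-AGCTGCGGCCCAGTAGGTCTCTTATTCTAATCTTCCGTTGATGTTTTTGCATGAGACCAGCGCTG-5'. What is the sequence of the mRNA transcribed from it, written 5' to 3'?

Reading the template 3'→5' as shown, RNA polymerase pairs each base (A→U, T→A, G↔C) to build mRNA 5'→3' directly.

5'-UCGACGCCGGGUCAUCCAGAGAAUAAGAUUAGAAGGCAACUACAAAAACGUACUCUGGUCGCGAC-3'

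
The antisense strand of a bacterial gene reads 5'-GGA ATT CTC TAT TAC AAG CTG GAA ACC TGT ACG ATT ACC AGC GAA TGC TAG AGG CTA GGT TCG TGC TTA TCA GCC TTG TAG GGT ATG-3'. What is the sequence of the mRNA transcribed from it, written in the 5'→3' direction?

5'-CAUACCCUACAAGGCUGAUAAGCACGAACCUAGCCUCUAGCAUUCGCUGGUAAUCGUACAGGUUUCCAGCUUGUAAUAGAGAAUUCC-3'

RNA polymerase reads the template 3'→5' and synthesizes mRNA 5'→3' by base-pairing (A→U, T→A, G↔C). The complement of the template is CCTTAAGAGATAATGTTCGACCTTTGGACATGCTAATGGTCGCTTACGATCTCCGATCCAAGCACGAATAGTCGGAACATCCCATAC; antiparallel, so 5'→3' the coding strand is CATACCCTACAAGGCTGATAAGCACGAACCTAGCCTCTAGCATTCGCTGGTAATCGTACAGGTTTCCAGCTTGTAATAGAGAATTCC. Replace T with U for the mRNA.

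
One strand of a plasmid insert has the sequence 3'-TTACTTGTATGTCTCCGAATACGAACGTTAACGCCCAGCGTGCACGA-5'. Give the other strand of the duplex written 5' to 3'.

The strand is given 3'→5', so its complement runs 5'→3' in the same left-to-right order: pair each base A↔T, G↔C.

5′-AATGAACATACAGAGGCTTATGCTTGCAATTGCGGGTCGCACGTGCT-3′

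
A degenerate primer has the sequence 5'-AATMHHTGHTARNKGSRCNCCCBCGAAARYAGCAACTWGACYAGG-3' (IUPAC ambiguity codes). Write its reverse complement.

5'-CCTRGTCWAGTTGCTRYTTTCGVGGGNGYSCMNYTADCADDKATT-3'

Standard pairs A↔T, G↔C; ambiguity codes pair R↔Y, M↔K, W↔W, S↔S, B↔V, H↔D, N↔N. Complement (TTAKDDACDATYNMCSYGNGGGVGCTTTYRTCGTTGAWCTGRTCC), then reverse for 5'→3'.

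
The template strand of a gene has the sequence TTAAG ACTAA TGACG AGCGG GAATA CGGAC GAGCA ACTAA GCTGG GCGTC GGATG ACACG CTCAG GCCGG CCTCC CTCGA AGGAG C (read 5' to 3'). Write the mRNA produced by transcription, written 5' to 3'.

5'-GCUCCUUCGAGGGAGGCCGGCCUGAGCGUGUCAUCCGACGCCCAGCUUAGUUGCUCGUCCGUAUUCCCGCUCGUCAUUAGUCUUAA-3'

RNA polymerase reads the template 3'→5' and synthesizes mRNA 5'→3' by base-pairing (A→U, T→A, G↔C). The complement of the template is AATTCTGATTACTGCTCGCCCTTATGCCTGCTCGTTGATTCGACCCGCAGCCTACTGTGCGAGTCCGGCCGGAGGGAGCTTCCTCG; antiparallel, so 5'→3' the coding strand is GCTCCTTCGAGGGAGGCCGGCCTGAGCGTGTCATCCGACGCCCAGCTTAGTTGCTCGTCCGTATTCCCGCTCGTCATTAGTCTTAA. Replace T with U for the mRNA.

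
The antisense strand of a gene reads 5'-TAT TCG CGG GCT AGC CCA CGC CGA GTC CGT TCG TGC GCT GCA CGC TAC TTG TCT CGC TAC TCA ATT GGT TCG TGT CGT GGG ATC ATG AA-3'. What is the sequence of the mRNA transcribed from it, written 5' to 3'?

5′-UUCAUGAUCCCACGACACGAACCAAUUGAGUAGCGAGACAAGUAGCGUGCAGCGCACGAACGGACUCGGCGUGGGCUAGCCCGCGAAUA-3′

RNA polymerase reads the template 3'→5' and synthesizes mRNA 5'→3' by base-pairing (A→U, T→A, G↔C). The complement of the template is ATAAGCGCCCGATCGGGTGCGGCTCAGGCAAGCACGCGACGTGCGATGAACAGAGCGATGAGTTAACCAAGCACAGCACCCTAGTACTT; antiparallel, so 5'→3' the coding strand is TTCATGATCCCACGACACGAACCAATTGAGTAGCGAGACAAGTAGCGTGCAGCGCACGAACGGACTCGGCGTGGGCTAGCCCGCGAATA. Replace T with U for the mRNA.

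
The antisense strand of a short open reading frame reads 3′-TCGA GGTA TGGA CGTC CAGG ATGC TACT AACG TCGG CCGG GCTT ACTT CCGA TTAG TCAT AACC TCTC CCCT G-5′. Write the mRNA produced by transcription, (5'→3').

5'-AGCUCCAUACCUGCAGGUCCUACGAUGAUUGCAGCCGGCCCGAAUGAAGGCUAAUCAGUAUUGGAGAGGGGAC-3'

Reading the template 3'→5' as shown, RNA polymerase pairs each base (A→U, T→A, G↔C) to build mRNA 5'→3' directly.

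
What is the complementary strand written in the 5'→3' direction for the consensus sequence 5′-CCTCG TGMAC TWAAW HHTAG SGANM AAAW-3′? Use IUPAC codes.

Standard pairs A↔T, G↔C; ambiguity codes pair M↔K, W↔W, S↔S, H↔D, N↔N. Complement (GGAGCACKTGAWTTWDDATCSCTNKTTTW), then reverse for 5'→3'.

5'-WTTTKNTCSCTADDWTTWAGTKCACGAGG-3'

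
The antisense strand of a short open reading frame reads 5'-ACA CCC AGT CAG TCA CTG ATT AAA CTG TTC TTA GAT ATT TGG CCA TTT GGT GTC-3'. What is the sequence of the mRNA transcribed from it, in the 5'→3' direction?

5'-GACACCAAAUGGCCAAAUAUCUAAGAACAGUUUAAUCAGUGACUGACUGGGUGU-3'

RNA polymerase reads the template 3'→5' and synthesizes mRNA 5'→3' by base-pairing (A→U, T→A, G↔C). The complement of the template is TGTGGGTCAGTCAGTGACTAATTTGACAAGAATCTATAAACCGGTAAACCACAG; antiparallel, so 5'→3' the coding strand is GACACCAAATGGCCAAATATCTAAGAACAGTTTAATCAGTGACTGACTGGGTGT. Replace T with U for the mRNA.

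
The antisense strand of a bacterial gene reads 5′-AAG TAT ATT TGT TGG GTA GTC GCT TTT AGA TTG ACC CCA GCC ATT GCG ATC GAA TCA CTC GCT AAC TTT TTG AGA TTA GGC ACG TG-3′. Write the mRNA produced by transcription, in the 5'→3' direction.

5'-CACGUGCCUAAUCUCAAAAAGUUAGCGAGUGAUUCGAUCGCAAUGGCUGGGGUCAAUCUAAAAGCGACUACCCAACAAAUAUACUU-3'

RNA polymerase reads the template 3'→5' and synthesizes mRNA 5'→3' by base-pairing (A→U, T→A, G↔C). The complement of the template is TTCATATAAACAACCCATCAGCGAAAATCTAACTGGGGTCGGTAACGCTAGCTTAGTGAGCGATTGAAAAACTCTAATCCGTGCAC; antiparallel, so 5'→3' the coding strand is CACGTGCCTAATCTCAAAAAGTTAGCGAGTGATTCGATCGCAATGGCTGGGGTCAATCTAAAAGCGACTACCCAACAAATATACTT. Replace T with U for the mRNA.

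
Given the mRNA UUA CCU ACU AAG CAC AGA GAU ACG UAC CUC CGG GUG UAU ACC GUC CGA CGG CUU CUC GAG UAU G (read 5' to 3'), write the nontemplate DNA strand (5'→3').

5′-TTACCTACTAAGCACAGAGATACGTACCTCCGGGTGTATACCGTCCGACGGCTTCTCGAGTATG-3′

The coding DNA strand has the same 5'→3' sequence as the mRNA with U replaced by T.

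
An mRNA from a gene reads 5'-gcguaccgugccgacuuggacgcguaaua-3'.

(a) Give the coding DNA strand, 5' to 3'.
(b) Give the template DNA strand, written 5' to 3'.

(a) The coding strand matches the mRNA with U→T.
(b) The template strand is the reverse complement of the coding strand.

(a) 5′-GCGTACCGTGCCGACTTGGACGCGTAATA-3′
(b) 5′-TATTACGCGTCCAAGTCGGCACGGTACGC-3′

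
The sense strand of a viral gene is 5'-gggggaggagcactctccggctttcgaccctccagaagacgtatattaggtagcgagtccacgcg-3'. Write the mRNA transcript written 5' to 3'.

mRNA has the coding-strand sequence with U in place of T.

5'-GGGGGAGGAGCACUCUCCGGCUUUCGACCCUCCAGAAGACGUAUAUUAGGUAGCGAGUCCACGCG-3'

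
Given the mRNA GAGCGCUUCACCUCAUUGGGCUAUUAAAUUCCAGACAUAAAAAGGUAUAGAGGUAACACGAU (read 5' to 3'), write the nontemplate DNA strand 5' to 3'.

5'-GAGCGCTTCACCTCATTGGGCTATTAAATTCCAGACATAAAAAGGTATAGAGGTAACACGAT-3'

The coding DNA strand has the same 5'→3' sequence as the mRNA with U replaced by T.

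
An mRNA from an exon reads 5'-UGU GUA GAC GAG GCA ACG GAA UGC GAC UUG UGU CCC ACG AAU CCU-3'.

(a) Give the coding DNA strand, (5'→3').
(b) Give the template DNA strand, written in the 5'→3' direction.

(a) The coding strand matches the mRNA with U→T.
(b) The template strand is the reverse complement of the coding strand.

(a) 5′-TGTGTAGACGAGGCAACGGAATGCGACTTGTGTCCCACGAATCCT-3′
(b) 5′-AGGATTCGTGGGACACAAGTCGCATTCCGTTGCCTCGTCTACACA-3′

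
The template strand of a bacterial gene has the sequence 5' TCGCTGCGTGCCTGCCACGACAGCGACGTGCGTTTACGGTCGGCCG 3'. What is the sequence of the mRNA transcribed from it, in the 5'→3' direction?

The mRNA has the sequence of the coding strand (reverse complement of the template) with T→U. Reverse complement of TCGCTGCGTGCCTGCCACGACAGCGACGTGCGTTTACGGTCGGCCG is CGGCCGACCGTAAACGCACGTCGCTGTCGTGGCAGGCACGCAGCGA; then T→U.

5′-CGGCCGACCGUAAACGCACGUCGCUGUCGUGGCAGGCACGCAGCGA-3′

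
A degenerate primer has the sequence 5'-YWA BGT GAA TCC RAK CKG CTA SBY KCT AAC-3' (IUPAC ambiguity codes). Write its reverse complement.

Standard pairs A↔T, G↔C; ambiguity codes pair R↔Y, K↔M, W↔W, S↔S, B↔V. Complement (RWTVCACTTAGGYTMGMCGATSVRMGATTG), then reverse for 5'→3'.

5'-GTTAGMRVSTAGCMGMTYGGATTCACVTWR-3'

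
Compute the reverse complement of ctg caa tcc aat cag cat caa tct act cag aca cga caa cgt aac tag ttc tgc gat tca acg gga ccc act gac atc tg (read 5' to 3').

Reading the sequence 3'→5' and pairing each base (A↔T, G↔C) gives the reverse complement directly.

5′-CAGATGTCAGTGGGTCCCGTTGAATCGCAGAACTAGTTACGTTGTCGTGTCTGAGTAGATTGATGCTGATTGGATTGCAG-3′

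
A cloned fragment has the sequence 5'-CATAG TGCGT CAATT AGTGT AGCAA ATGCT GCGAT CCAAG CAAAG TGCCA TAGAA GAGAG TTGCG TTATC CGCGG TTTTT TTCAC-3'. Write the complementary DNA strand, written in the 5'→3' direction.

5'-GTGAAAAAAACCGCGGATAACGCAACTCTCTTCTATGGCACTTTGCTTGGATCGCAGCATTTGCTACACTAATTGACGCACTATG-3'

The complement of CATAGTGCGTCAATTAGTGTAGCAAATGCTGCGATCCAAGCAAAGTGCCATAGAAGAGAGTTGCGTTATCCGCGGTTTTTTTCAC is GTATCACGCAGTTAATCACATCGTTTACGACGCTAGGTTCGTTTCACGGTATCTTCTCTCAACGCAATAGGCGCCAAAAAAAGTG (A↔T, G↔C). DNA strands are antiparallel, so the complementary strand runs 3'→5'; reversing gives the 5'→3' form.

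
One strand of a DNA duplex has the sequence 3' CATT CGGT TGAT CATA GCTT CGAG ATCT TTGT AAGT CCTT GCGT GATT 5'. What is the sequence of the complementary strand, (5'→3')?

The strand is given 3'→5', so its complement runs 5'→3' in the same left-to-right order: pair each base A↔T, G↔C.

5'-GTAAGCCAACTAGTATCGAAGCTCTAGAAACATTCAGGAACGCACTAA-3'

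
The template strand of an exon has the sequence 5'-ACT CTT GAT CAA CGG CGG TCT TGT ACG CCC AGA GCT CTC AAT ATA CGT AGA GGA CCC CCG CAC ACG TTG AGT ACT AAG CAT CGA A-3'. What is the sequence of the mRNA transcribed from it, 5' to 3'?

RNA polymerase reads the template 3'→5' and synthesizes mRNA 5'→3' by base-pairing (A→U, T→A, G↔C). The complement of the template is TGAGAACTAGTTGCCGCCAGAACATGCGGGTCTCGAGAGTTATATGCATCTCCTGGGGGCGTGTGCAACTCATGATTCGTAGCTT; antiparallel, so 5'→3' the coding strand is TTCGATGCTTAGTACTCAACGTGTGCGGGGGTCCTCTACGTATATTGAGAGCTCTGGGCGTACAAGACCGCCGTTGATCAAGAGT. Replace T with U for the mRNA.

5'-UUCGAUGCUUAGUACUCAACGUGUGCGGGGGUCCUCUACGUAUAUUGAGAGCUCUGGGCGUACAAGACCGCCGUUGAUCAAGAGU-3'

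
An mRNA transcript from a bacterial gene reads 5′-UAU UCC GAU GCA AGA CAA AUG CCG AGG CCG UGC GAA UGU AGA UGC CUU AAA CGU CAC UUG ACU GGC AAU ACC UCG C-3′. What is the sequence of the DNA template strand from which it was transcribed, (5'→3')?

Replace U with T to get the coding DNA strand: TATTCCGATGCAAGACAAATGCCGAGGCCGTGCGAATGTAGATGCCTTAAACGTCACTTGACTGGCAATACCTCGC. The template strand is its reverse complement (complement ATAAGGCTACGTTCTGTTTACGGCTCCGGCACGCTTACATCTACGGAATTTGCAGTGAACTGACCGTTATGGAGCG, then reverse).

5'-GCGAGGTATTGCCAGTCAAGTGACGTTTAAGGCATCTACATTCGCACGGCCTCGGCATTTGTCTTGCATCGGAATA-3'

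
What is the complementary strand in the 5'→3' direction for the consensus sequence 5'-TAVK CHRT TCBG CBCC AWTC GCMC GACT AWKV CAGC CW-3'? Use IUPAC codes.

5′-WGGCTGBMWTAGTCGKGCGAWTGGVGCVGAAYDGMBTA-3′

Standard pairs A↔T, G↔C; ambiguity codes pair R↔Y, M↔K, W↔W, B↔V, H↔D. Complement (ATBMGDYAAGVCGVGGTWAGCGKGCTGATWMBGTCGGW), then reverse for 5'→3'.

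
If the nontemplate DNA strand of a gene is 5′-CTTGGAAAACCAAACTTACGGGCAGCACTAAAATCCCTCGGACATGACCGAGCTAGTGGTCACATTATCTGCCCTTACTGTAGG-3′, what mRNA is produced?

The mRNA is synthesized from the template strand, so it matches the coding strand with T replaced by U.

5'-CUUGGAAAACCAAACUUACGGGCAGCACUAAAAUCCCUCGGACAUGACCGAGCUAGUGGUCACAUUAUCUGCCCUUACUGUAGG-3'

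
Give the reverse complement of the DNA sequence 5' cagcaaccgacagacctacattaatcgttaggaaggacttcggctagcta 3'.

5'-TAGCTAGCCGAAGTCCTTCCTAACGATTAATGTAGGTCTGTCGGTTGCTG-3'

Complement each base (A↔T, G↔C): GTCGTTGGCTGTCTGGATGTAATTAGCAATCCTTCCTGAAGCCGATCGAT. Then reverse.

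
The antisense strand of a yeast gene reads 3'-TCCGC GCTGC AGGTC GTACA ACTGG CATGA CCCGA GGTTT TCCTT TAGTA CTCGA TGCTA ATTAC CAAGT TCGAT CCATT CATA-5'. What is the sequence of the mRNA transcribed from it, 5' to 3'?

5'-AGGCGCGACGUCCAGCAUGUUGACCGUACUGGGCUCCAAAAGGAAAUCAUGAGCUACGAUUAAUGGUUCAAGCUAGGUAAGUAU-3'

Reading the template 3'→5' as shown, RNA polymerase pairs each base (A→U, T→A, G↔C) to build mRNA 5'→3' directly.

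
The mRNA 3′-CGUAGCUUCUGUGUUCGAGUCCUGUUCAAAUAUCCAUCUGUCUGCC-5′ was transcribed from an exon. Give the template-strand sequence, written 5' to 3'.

Written 5'→3' the mRNA is CCGUCUGUCUACCUAUAAACUUGUCCUGAGCUUGUGUCUUCGAUGC, so the coding DNA strand is CCGTCTGTCTACCTATAAACTTGTCCTGAGCTTGTGTCTTCGATGC. The template is its reverse complement.

5′-GCATCGAAGACACAAGCTCAGGACAAGTTTATAGGTAGACAGACGG-3′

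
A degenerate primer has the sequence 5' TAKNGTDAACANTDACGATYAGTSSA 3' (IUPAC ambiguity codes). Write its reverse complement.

Standard pairs A↔T, G↔C; ambiguity codes pair Y↔R, K↔M, S↔S, D↔H, N↔N. Complement (ATMNCAHTTGTNAHTGCTARTCASST), then reverse for 5'→3'.

5'-TSSACTRATCGTHANTGTTHACNMTA-3'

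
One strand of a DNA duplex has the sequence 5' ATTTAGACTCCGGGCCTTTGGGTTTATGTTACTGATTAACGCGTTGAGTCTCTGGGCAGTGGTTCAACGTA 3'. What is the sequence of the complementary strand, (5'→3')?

5'-TACGTTGAACCACTGCCCAGAGACTCAACGCGTTAATCAGTAACATAAACCCAAAGGCCCGGAGTCTAAAT-3'

The complement of ATTTAGACTCCGGGCCTTTGGGTTTATGTTACTGATTAACGCGTTGAGTCTCTGGGCAGTGGTTCAACGTA is TAAATCTGAGGCCCGGAAACCCAAATACAATGACTAATTGCGCAACTCAGAGACCCGTCACCAAGTTGCAT (A↔T, G↔C). DNA strands are antiparallel, so the complementary strand runs 3'→5'; reversing gives the 5'→3' form.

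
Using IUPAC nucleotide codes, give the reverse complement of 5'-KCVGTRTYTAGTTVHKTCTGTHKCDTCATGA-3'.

5'-TCATGAHGMDACAGAMDBAACTARAYACBGM-3'

Standard pairs A↔T, G↔C; ambiguity codes pair R↔Y, K↔M, D↔H, V↔B. Complement (MGBCAYARATCAABDMAGACADMGHAGTACT), then reverse for 5'→3'.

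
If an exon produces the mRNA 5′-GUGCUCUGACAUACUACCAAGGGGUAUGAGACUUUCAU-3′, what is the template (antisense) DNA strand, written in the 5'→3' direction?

5'-ATGAAAGTCTCATACCCCTTGGTAGTATGTCAGAGCAC-3'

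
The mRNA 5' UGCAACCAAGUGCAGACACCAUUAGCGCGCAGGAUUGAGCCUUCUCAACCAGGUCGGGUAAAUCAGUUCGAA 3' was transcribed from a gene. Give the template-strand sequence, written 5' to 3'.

5'-TTCGAACTGATTTACCCGACCTGGTTGAGAAGGCTCAATCCTGCGCGCTAATGGTGTCTGCACTTGGTTGCA-3'

Replace U with T to get the coding DNA strand: TGCAACCAAGTGCAGACACCATTAGCGCGCAGGATTGAGCCTTCTCAACCAGGTCGGGTAAATCAGTTCGAA. The template strand is its reverse complement (complement ACGTTGGTTCACGTCTGTGGTAATCGCGCGTCCTAACTCGGAAGAGTTGGTCCAGCCCATTTAGTCAAGCTT, then reverse).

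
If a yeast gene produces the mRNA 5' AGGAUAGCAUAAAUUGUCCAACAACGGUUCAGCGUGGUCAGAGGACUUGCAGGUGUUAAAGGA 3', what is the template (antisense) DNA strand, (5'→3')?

5'-TCCTTTAACACCTGCAAGTCCTCTGACCACGCTGAACCGTTGTTGGACAATTTATGCTATCCT-3'

Replace U with T to get the coding DNA strand: AGGATAGCATAAATTGTCCAACAACGGTTCAGCGTGGTCAGAGGACTTGCAGGTGTTAAAGGA. The template strand is its reverse complement (complement TCCTATCGTATTTAACAGGTTGTTGCCAAGTCGCACCAGTCTCCTGAACGTCCACAATTTCCT, then reverse).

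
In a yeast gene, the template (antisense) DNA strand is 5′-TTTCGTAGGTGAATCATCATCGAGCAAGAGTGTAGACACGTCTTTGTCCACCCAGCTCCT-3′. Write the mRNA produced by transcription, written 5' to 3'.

5'-AGGAGCUGGGUGGACAAAGACGUGUCUACACUCUUGCUCGAUGAUGAUUCACCUACGAAA-3'

The mRNA has the sequence of the coding strand (reverse complement of the template) with T→U. Reverse complement of TTTCGTAGGTGAATCATCATCGAGCAAGAGTGTAGACACGTCTTTGTCCACCCAGCTCCT is AGGAGCTGGGTGGACAAAGACGTGTCTACACTCTTGCTCGATGATGATTCACCTACGAAA; then T→U.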